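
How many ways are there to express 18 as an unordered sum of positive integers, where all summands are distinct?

A partial list (first 12 by largest part):
18
17+1
16+2
15+3
15+2+1
14+4
14+3+1
13+5
13+4+1
13+3+2
12+6
12+5+1
…and 34 more, for 46 total.

46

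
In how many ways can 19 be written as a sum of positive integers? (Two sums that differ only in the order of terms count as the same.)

490

Counting exhaustively, 490 partitions satisfy the conditions.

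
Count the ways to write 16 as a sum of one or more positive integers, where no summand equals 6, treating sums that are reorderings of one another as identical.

189

Enumerating by decreasing first part gives 189 partitions in all.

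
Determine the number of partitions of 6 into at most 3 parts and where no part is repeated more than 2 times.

6

Enumerating:
6
5, 1
4, 2
4, 1, 1
3, 3
3, 2, 1
Counting gives 6.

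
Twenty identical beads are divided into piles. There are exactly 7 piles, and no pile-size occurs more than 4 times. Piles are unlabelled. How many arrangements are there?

68

There are too many to list fully; the first 12 (by largest part) are:
12 + 2 + 2 + 1 + 1 + 1 + 1
11 + 3 + 2 + 1 + 1 + 1 + 1
11 + 2 + 2 + 2 + 1 + 1 + 1
10 + 4 + 2 + 1 + 1 + 1 + 1
10 + 3 + 3 + 1 + 1 + 1 + 1
10 + 3 + 2 + 2 + 1 + 1 + 1
10 + 2 + 2 + 2 + 2 + 1 + 1
9 + 5 + 2 + 1 + 1 + 1 + 1
9 + 4 + 3 + 1 + 1 + 1 + 1
9 + 4 + 2 + 2 + 1 + 1 + 1
9 + 3 + 3 + 2 + 1 + 1 + 1
9 + 3 + 2 + 2 + 2 + 1 + 1
…and 56 more, for 68 total.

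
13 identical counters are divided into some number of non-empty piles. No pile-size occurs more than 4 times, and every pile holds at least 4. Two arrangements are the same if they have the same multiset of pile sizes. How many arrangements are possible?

5

Listing the qualifying partitions of 13:
13
9 + 4
8 + 5
7 + 6
5 + 4 + 4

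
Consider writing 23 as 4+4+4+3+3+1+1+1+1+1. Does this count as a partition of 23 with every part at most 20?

The parts sum to 23, and the condition 'no summand exceeds 20' holds.

Yes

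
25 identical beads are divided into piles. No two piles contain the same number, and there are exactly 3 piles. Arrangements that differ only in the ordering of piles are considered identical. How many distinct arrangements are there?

A partial list (first 12 by largest part):
22,2,1
21,3,1
20,4,1
20,3,2
19,5,1
19,4,2
18,6,1
18,5,2
18,4,3
17,7,1
17,6,2
17,5,3
…and 28 more, for 40 total.

40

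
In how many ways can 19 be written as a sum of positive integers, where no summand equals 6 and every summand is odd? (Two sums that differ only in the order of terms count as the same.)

54

A partial list (first 12 by largest part):
19
17,1,1
15,3,1
15,1,1,1,1
13,5,1
13,3,3
13,3,1,1,1
13,1,1,1,1,1,1
11,7,1
11,5,3
11,5,1,1,1
11,3,3,1,1
…and 42 more, for 54 total.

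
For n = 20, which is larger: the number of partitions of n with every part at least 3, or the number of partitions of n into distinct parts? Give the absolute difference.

15

Partitions of 20 with every part at least 3: 49.
Partitions of 20 into distinct parts: 64.
|49 − 64| = 15.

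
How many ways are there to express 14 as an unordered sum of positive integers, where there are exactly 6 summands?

20

Listing the qualifying partitions of 14:
1+1+1+1+1+9
1+1+1+1+2+8
1+1+1+1+3+7
1+1+1+2+2+7
1+1+1+1+4+6
1+1+1+2+3+6
1+1+2+2+2+6
1+1+1+1+5+5
1+1+1+2+4+5
1+1+1+3+3+5
1+1+2+2+3+5
1+2+2+2+2+5
1+1+1+3+4+4
1+1+2+2+4+4
1+1+2+3+3+4
1+2+2+2+3+4
2+2+2+2+2+4
1+1+3+3+3+3
1+2+2+3+3+3
2+2+2+2+3+3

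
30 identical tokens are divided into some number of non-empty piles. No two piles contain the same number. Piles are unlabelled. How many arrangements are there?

Enumerating by decreasing first part gives 296 partitions in all.

296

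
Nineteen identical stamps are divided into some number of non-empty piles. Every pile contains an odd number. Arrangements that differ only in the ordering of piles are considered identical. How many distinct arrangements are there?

54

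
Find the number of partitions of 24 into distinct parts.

122

A full systematic count gives 122.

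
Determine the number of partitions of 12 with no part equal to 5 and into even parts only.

11

They are:
12
10,2
8,4
8,2,2
6,6
6,4,2
6,2,2,2
4,4,4
4,4,2,2
4,2,2,2,2
2,2,2,2,2,2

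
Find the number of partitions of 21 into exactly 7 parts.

105

There are 105 such partitions.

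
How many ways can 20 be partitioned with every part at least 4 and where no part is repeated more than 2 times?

Listing the qualifying partitions of 20:
20
16+4
15+5
14+6
13+7
12+8
12+4+4
11+9
11+5+4
10+10
10+6+4
10+5+5
9+7+4
9+6+5
8+8+4
8+7+5
8+6+6
7+7+6
7+5+4+4
6+6+4+4
6+5+5+4
That's 21 in total.

21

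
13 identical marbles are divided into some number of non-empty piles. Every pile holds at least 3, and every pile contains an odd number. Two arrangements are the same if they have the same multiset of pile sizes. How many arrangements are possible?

The partitions of 13 that satisfy the conditions:
13
7, 3, 3
5, 5, 3
That's 3 in total.

3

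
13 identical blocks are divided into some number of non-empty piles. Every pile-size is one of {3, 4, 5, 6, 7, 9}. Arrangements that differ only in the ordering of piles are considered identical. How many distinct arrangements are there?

7

Enumerating:
9, 4
7, 6
7, 3, 3
6, 4, 3
5, 5, 3
5, 4, 4
4, 3, 3, 3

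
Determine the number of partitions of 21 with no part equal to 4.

495

There are 495 such partitions.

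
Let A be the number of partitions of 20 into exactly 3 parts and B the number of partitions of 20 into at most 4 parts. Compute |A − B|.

Partitions of 20 into exactly 3 parts: 33.
Partitions of 20 into at most 4 parts: 108.
|33 − 108| = 75.

75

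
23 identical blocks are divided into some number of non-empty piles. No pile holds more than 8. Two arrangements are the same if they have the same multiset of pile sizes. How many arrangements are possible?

764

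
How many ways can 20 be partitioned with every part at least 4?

They are:
20
4+16
5+15
6+14
7+13
8+12
4+4+12
9+11
4+5+11
10+10
4+6+10
5+5+10
4+7+9
5+6+9
4+8+8
5+7+8
6+6+8
4+4+4+8
6+7+7
4+4+5+7
4+4+6+6
4+5+5+6
5+5+5+5
4+4+4+4+4
Counting gives 24.

24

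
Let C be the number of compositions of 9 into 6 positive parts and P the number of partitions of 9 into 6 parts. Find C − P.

Compositions: C(8,5) = 56.
Partitions of 9 into exactly 6 parts: 3.
Difference: 56 − 3 = 53.

53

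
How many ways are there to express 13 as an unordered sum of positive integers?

101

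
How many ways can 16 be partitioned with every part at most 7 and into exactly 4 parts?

18

They are:
7+7+1+1
7+6+2+1
7+5+3+1
7+5+2+2
7+4+4+1
7+4+3+2
7+3+3+3
6+6+3+1
6+6+2+2
6+5+4+1
6+5+3+2
6+4+4+2
6+4+3+3
5+5+5+1
5+5+4+2
5+5+3+3
5+4+4+3
4+4+4+4
That's 18 in total.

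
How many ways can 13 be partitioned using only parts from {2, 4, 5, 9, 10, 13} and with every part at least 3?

Enumerating:
13
9 + 4
5 + 4 + 4

3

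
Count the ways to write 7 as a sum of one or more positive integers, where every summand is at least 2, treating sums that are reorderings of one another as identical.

Enumerating:
7
2+5
3+4
2+2+3
That's 4 in total.

4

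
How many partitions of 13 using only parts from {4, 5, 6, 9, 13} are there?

3

The partitions of 13 that satisfy the conditions:
13
9,4
5,4,4
That's 3 in total.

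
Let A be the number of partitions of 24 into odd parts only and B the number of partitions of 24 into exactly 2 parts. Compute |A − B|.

Partitions of 24 into odd parts only: 122.
Partitions of 24 into exactly 2 parts: 12.
|122 − 12| = 110.

110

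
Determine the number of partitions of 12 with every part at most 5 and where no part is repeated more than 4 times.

32

A partial list (first 12 by largest part):
2,5,5
1,1,5,5
3,4,5
1,2,4,5
1,1,1,4,5
1,3,3,5
2,2,3,5
1,1,2,3,5
1,1,1,1,3,5
1,2,2,2,5
1,1,1,2,2,5
4,4,4
…and 20 more, for 32 total.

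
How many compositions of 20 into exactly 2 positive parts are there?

19

By stars and bars with positive parts, the count is C(19,1) = 19.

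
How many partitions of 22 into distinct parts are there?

Counting exhaustively, 89 partitions satisfy the conditions.

89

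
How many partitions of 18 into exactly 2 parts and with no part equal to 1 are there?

They are:
16 + 2
15 + 3
14 + 4
13 + 5
12 + 6
11 + 7
10 + 8
9 + 9

8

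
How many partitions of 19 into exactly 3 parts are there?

A partial list (first 12 by largest part):
17+1+1
16+2+1
15+3+1
15+2+2
14+4+1
14+3+2
13+5+1
13+4+2
13+3+3
12+6+1
12+5+2
12+4+3
…and 18 more, for 30 total.

30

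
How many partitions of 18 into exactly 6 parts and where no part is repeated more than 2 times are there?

Enumerating:
9,3,2,2,1,1
8,4,2,2,1,1
8,3,3,2,1,1
7,5,2,2,1,1
7,4,3,2,1,1
7,3,3,2,2,1
6,6,2,2,1,1
6,5,3,2,1,1
6,4,4,2,1,1
6,4,3,3,1,1
6,4,3,2,2,1
5,5,4,2,1,1
5,5,3,3,1,1
5,5,3,2,2,1
5,4,4,3,1,1
5,4,4,2,2,1
5,4,3,3,2,1
4,4,3,3,2,2

18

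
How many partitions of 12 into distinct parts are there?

The partitions of 12 that satisfy the conditions:
12
11+1
10+2
9+3
9+2+1
8+4
8+3+1
7+5
7+4+1
7+3+2
6+5+1
6+4+2
6+3+2+1
5+4+3
5+4+2+1
That's 15 in total.

15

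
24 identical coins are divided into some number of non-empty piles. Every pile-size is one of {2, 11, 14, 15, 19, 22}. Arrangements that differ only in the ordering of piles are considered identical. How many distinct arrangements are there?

4

They are:
2+22
2+2+2+2+2+14
2+11+11
2+2+2+2+2+2+2+2+2+2+2+2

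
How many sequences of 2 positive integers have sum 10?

Place 1 bars in the 9 internal gaps of a row of 10 dots: C(9,1) = 9.

9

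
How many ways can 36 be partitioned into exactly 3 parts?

108

Systematic enumeration (by largest part, then next-largest, …) yields 108.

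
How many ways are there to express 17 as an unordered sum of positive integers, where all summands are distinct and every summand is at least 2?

21

Listing the qualifying partitions of 17:
17
15+2
14+3
13+4
12+5
12+3+2
11+6
11+4+2
10+7
10+5+2
10+4+3
9+8
9+6+2
9+5+3
8+7+2
8+6+3
8+5+4
8+4+3+2
7+6+4
7+5+3+2
6+5+4+2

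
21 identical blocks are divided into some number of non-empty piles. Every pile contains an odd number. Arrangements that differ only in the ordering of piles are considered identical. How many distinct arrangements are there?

Direct enumeration gives 76 partitions.

76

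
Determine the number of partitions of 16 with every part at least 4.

Listing the qualifying partitions of 16:
16
4+12
5+11
6+10
7+9
8+8
4+4+8
4+5+7
4+6+6
5+5+6
4+4+4+4
Counting gives 11.

11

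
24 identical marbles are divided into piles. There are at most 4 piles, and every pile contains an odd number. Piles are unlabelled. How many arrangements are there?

There are too many to list fully; the first 12 (by largest part) are:
23+1
21+3
21+1+1+1
19+5
19+3+1+1
17+7
17+5+1+1
17+3+3+1
15+9
15+7+1+1
15+5+3+1
15+3+3+3
…and 17 more, for 29 total.

29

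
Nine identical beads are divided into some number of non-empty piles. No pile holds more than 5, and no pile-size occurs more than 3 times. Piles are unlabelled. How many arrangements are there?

Listing the qualifying partitions of 9:
5+4
5+3+1
5+2+2
5+2+1+1
4+4+1
4+3+2
4+3+1+1
4+2+2+1
4+2+1+1+1
3+3+3
3+3+2+1
3+3+1+1+1
3+2+2+2
3+2+2+1+1
2+2+2+1+1+1
That's 15 in total.

15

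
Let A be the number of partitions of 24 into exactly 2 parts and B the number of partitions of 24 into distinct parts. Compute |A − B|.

110

Partitions of 24 into exactly 2 parts: 12.
Partitions of 24 into distinct parts: 122.
|12 − 122| = 110.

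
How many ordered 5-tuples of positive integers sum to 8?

35

Equivalently, choose which 4 of the 7 gaps become plus signs: C(7,4) = 35.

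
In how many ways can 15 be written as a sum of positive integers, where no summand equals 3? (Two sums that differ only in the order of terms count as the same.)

A full systematic count gives 99.

99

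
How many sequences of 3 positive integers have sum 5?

By stars and bars with positive parts, the count is C(4,2) = 6.

6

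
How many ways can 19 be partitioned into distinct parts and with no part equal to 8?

44

A partial list (first 12 by largest part):
19
18+1
17+2
16+3
16+2+1
15+4
15+3+1
14+5
14+4+1
14+3+2
13+6
13+5+1
…and 32 more, for 44 total.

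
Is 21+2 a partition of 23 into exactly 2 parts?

Yes

The parts sum to 23, and the condition 'there are exactly 2 summands' holds.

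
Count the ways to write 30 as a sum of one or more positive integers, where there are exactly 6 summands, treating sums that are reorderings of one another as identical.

532

Systematic enumeration (by largest part, then next-largest, …) yields 532.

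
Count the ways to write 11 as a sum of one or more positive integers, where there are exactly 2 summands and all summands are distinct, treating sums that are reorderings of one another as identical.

5

The partitions of 11 that satisfy the conditions:
1+10
2+9
3+8
4+7
5+6
That's 5 in total.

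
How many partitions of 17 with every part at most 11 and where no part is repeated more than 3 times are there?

149

Counting exhaustively, 149 partitions satisfy the conditions.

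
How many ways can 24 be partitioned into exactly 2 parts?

They are:
1,23
2,22
3,21
4,20
5,19
6,18
7,17
8,16
9,15
10,14
11,13
12,12
Counting gives 12.

12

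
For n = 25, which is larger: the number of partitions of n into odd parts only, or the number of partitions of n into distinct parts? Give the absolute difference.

Partitions of 25 into odd parts only: 142.
Partitions of 25 into distinct parts: 142.
|142 − 142| = 0.

0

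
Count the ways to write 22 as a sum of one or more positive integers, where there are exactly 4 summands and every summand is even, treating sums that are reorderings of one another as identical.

11

Enumerating:
16+2+2+2
14+4+2+2
12+6+2+2
12+4+4+2
10+8+2+2
10+6+4+2
10+4+4+4
8+8+4+2
8+6+6+2
8+6+4+4
6+6+6+4
Counting gives 11.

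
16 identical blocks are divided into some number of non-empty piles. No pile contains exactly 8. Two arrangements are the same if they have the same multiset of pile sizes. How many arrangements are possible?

Counting exhaustively, 209 partitions satisfy the conditions.

209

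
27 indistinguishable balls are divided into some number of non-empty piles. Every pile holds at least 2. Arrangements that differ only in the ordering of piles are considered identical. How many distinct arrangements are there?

574

Systematic enumeration (by largest part, then next-largest, …) yields 574.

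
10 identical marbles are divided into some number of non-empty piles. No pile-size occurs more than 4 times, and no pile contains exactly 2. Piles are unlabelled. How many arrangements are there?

The partitions of 10 that satisfy the conditions:
10
1, 9
1, 1, 8
3, 7
1, 1, 1, 7
4, 6
1, 3, 6
1, 1, 1, 1, 6
5, 5
1, 4, 5
1, 1, 3, 5
1, 1, 4, 4
3, 3, 4
1, 1, 1, 3, 4
1, 3, 3, 3
1, 1, 1, 1, 3, 3
That's 16 in total.

16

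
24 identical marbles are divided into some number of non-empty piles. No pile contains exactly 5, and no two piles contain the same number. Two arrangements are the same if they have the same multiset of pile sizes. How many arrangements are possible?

84

Enumerating by decreasing first part gives 84 partitions in all.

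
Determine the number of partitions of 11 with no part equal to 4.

41

There are too many to list fully; the first 12 (by largest part) are:
11
10,1
9,2
9,1,1
8,3
8,2,1
8,1,1,1
7,3,1
7,2,2
7,2,1,1
7,1,1,1,1
6,5
…and 29 more, for 41 total.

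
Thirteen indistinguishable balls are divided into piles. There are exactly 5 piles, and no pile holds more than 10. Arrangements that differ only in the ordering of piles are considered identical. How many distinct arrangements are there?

18

Listing the qualifying partitions of 13:
9, 1, 1, 1, 1
8, 2, 1, 1, 1
7, 3, 1, 1, 1
7, 2, 2, 1, 1
6, 4, 1, 1, 1
6, 3, 2, 1, 1
6, 2, 2, 2, 1
5, 5, 1, 1, 1
5, 4, 2, 1, 1
5, 3, 3, 1, 1
5, 3, 2, 2, 1
5, 2, 2, 2, 2
4, 4, 3, 1, 1
4, 4, 2, 2, 1
4, 3, 3, 2, 1
4, 3, 2, 2, 2
3, 3, 3, 3, 1
3, 3, 3, 2, 2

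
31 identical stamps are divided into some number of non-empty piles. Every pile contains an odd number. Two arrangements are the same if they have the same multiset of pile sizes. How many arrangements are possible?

340

Counting exhaustively, 340 partitions satisfy the conditions.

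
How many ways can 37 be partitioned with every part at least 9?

26

There are too many to list fully; the first 12 (by largest part) are:
37
28,9
27,10
26,11
25,12
24,13
23,14
22,15
21,16
20,17
19,18
19,9,9
…and 14 more, for 26 total.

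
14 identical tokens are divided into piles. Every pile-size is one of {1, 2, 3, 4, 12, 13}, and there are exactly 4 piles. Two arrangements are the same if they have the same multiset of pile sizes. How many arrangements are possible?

They are:
4, 4, 4, 2
4, 4, 3, 3
That's 2 in total.

2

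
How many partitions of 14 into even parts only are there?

15

They are:
14
12, 2
10, 4
10, 2, 2
8, 6
8, 4, 2
8, 2, 2, 2
6, 6, 2
6, 4, 4
6, 4, 2, 2
6, 2, 2, 2, 2
4, 4, 4, 2
4, 4, 2, 2, 2
4, 2, 2, 2, 2, 2
2, 2, 2, 2, 2, 2, 2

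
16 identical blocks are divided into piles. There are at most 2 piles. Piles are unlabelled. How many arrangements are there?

9

Listing the qualifying partitions of 16:
16
15, 1
14, 2
13, 3
12, 4
11, 5
10, 6
9, 7
8, 8
That's 9 in total.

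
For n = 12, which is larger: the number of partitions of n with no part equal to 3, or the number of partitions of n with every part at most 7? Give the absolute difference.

Partitions of 12 with no part equal to 3: 47.
Partitions of 12 with every part at most 7: 65.
|47 − 65| = 18.

18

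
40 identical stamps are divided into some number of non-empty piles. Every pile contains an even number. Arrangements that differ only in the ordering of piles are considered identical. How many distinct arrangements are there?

627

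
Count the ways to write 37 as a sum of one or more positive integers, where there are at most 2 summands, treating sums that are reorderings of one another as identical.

19

Enumerating:
37
36, 1
35, 2
34, 3
33, 4
32, 5
31, 6
30, 7
29, 8
28, 9
27, 10
26, 11
25, 12
24, 13
23, 14
22, 15
21, 16
20, 17
19, 18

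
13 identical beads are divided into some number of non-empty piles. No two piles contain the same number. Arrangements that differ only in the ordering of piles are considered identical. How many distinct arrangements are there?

18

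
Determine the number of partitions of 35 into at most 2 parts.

18

Enumerating:
35
1 + 34
2 + 33
3 + 32
4 + 31
5 + 30
6 + 29
7 + 28
8 + 27
9 + 26
10 + 25
11 + 24
12 + 23
13 + 22
14 + 21
15 + 20
16 + 19
17 + 18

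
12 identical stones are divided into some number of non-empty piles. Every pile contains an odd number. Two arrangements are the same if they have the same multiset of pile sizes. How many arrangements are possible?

15

They are:
11 + 1
9 + 3
9 + 1 + 1 + 1
7 + 5
7 + 3 + 1 + 1
7 + 1 + 1 + 1 + 1 + 1
5 + 5 + 1 + 1
5 + 3 + 3 + 1
5 + 3 + 1 + 1 + 1 + 1
5 + 1 + 1 + 1 + 1 + 1 + 1 + 1
3 + 3 + 3 + 3
3 + 3 + 3 + 1 + 1 + 1
3 + 3 + 1 + 1 + 1 + 1 + 1 + 1
3 + 1 + 1 + 1 + 1 + 1 + 1 + 1 + 1 + 1
1 + 1 + 1 + 1 + 1 + 1 + 1 + 1 + 1 + 1 + 1 + 1
That's 15 in total.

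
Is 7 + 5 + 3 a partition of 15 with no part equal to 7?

The parts sum to 15, and the condition 'no summand equals 7' is violated.

No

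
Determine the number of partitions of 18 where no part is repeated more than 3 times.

A full systematic count gives 208.

208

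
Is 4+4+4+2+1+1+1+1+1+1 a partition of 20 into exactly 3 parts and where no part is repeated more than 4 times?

No

The parts sum to 20, and the condition 'there are exactly 3 summands' is violated.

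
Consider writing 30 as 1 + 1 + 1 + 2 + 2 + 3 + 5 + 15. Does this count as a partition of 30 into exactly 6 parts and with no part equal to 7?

The parts sum to 30, and the condition 'there are exactly 6 summands' is violated.

No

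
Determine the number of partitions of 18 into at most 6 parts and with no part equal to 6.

152

Enumerating by decreasing first part gives 152 partitions in all.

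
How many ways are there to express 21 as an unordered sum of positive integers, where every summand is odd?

76

A full systematic count gives 76.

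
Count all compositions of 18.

Each of the 17 gaps between 18 units is either a break or not: 2^17 = 131072.

131072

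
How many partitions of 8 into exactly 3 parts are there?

Listing the qualifying partitions of 8:
6,1,1
5,2,1
4,3,1
4,2,2
3,3,2

5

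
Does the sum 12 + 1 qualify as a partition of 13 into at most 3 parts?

Yes

The parts sum to 13, and the condition 'there are at most 3 summands' holds.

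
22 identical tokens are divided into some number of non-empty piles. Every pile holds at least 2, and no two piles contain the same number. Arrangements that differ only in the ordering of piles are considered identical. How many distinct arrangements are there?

48

A partial list (first 12 by largest part):
22
20,2
19,3
18,4
17,5
17,3,2
16,6
16,4,2
15,7
15,5,2
15,4,3
14,8
…and 36 more, for 48 total.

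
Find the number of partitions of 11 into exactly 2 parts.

5

Listing the qualifying partitions of 11:
10,1
9,2
8,3
7,4
6,5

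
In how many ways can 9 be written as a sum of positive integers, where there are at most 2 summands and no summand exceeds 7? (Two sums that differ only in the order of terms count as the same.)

3

Enumerating:
7 + 2
6 + 3
5 + 4
That's 3 in total.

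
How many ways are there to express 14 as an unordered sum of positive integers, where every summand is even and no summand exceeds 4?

Enumerating:
4 + 4 + 4 + 2
4 + 4 + 2 + 2 + 2
4 + 2 + 2 + 2 + 2 + 2
2 + 2 + 2 + 2 + 2 + 2 + 2
Counting gives 4.

4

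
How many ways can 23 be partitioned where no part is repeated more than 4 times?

769

Direct enumeration gives 769 partitions.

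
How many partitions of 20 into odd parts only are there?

64

There are too many to list fully; the first 12 (by largest part) are:
19, 1
17, 3
17, 1, 1, 1
15, 5
15, 3, 1, 1
15, 1, 1, 1, 1, 1
13, 7
13, 5, 1, 1
13, 3, 3, 1
13, 3, 1, 1, 1, 1
13, 1, 1, 1, 1, 1, 1, 1
11, 9
…and 52 more, for 64 total.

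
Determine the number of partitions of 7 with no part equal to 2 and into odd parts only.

They are:
7
5,1,1
3,3,1
3,1,1,1,1
1,1,1,1,1,1,1
That's 5 in total.

5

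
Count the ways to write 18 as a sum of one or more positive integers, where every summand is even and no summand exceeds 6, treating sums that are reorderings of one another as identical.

12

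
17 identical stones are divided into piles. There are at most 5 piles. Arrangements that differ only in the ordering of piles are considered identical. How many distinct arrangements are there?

119

Direct enumeration gives 119 partitions.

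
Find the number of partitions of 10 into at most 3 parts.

They are:
10
1+9
2+8
1+1+8
3+7
1+2+7
4+6
1+3+6
2+2+6
5+5
1+4+5
2+3+5
2+4+4
3+3+4
Counting gives 14.

14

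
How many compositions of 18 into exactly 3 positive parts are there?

A composition of 18 into 3 positive parts is chosen by placing 2 dividers among the 17 gaps between 18 units: C(17,2) = 136.

136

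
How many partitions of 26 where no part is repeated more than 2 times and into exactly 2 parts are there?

They are:
1+25
2+24
3+23
4+22
5+21
6+20
7+19
8+18
9+17
10+16
11+15
12+14
13+13

13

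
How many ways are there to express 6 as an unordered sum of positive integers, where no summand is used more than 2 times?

7

The partitions of 6 that satisfy the conditions:
6
5+1
4+2
4+1+1
3+3
3+2+1
2+2+1+1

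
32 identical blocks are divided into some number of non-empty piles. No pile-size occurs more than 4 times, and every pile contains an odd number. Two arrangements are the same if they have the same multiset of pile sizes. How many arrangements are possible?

Enumerating by decreasing first part gives 171 partitions in all.

171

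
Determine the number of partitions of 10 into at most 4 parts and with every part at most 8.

The partitions of 10 that satisfy the conditions:
8,2
8,1,1
7,3
7,2,1
7,1,1,1
6,4
6,3,1
6,2,2
6,2,1,1
5,5
5,4,1
5,3,2
5,3,1,1
5,2,2,1
4,4,2
4,4,1,1
4,3,3
4,3,2,1
4,2,2,2
3,3,3,1
3,3,2,2
Counting gives 21.

21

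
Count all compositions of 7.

Each of the 6 gaps between 7 units is either a break or not: 2^6 = 64.

64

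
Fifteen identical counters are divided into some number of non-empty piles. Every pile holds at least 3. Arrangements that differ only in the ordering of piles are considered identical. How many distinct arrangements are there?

17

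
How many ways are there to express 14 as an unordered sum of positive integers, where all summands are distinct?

They are:
14
1, 13
2, 12
3, 11
1, 2, 11
4, 10
1, 3, 10
5, 9
1, 4, 9
2, 3, 9
6, 8
1, 5, 8
2, 4, 8
1, 2, 3, 8
1, 6, 7
2, 5, 7
3, 4, 7
1, 2, 4, 7
3, 5, 6
1, 2, 5, 6
1, 3, 4, 6
2, 3, 4, 5

22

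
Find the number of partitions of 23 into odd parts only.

104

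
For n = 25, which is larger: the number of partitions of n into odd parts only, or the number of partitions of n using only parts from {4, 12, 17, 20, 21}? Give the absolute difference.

Partitions of 25 into odd parts only: 142.
Partitions of 25 using only parts from {4, 12, 17, 20, 21}: 2.
|142 − 2| = 140.

140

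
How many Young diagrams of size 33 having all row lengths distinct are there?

448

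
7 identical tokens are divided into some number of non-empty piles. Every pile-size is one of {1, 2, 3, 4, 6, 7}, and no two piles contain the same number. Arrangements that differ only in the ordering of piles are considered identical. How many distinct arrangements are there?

4

They are:
7
6+1
4+3
4+2+1
Counting gives 4.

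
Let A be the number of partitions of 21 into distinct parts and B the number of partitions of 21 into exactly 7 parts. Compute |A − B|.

Partitions of 21 into distinct parts: 76.
Partitions of 21 into exactly 7 parts: 105.
|76 − 105| = 29.

29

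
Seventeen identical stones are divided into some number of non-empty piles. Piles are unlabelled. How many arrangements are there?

297

A full systematic count gives 297.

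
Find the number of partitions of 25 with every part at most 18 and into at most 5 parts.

Enumerating by decreasing first part gives 350 partitions in all.

350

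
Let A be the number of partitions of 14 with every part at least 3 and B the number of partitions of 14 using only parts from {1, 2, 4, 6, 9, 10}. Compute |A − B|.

26

Partitions of 14 with every part at least 3: 13.
Partitions of 14 using only parts from {1, 2, 4, 6, 9, 10}: 39.
|13 − 39| = 26.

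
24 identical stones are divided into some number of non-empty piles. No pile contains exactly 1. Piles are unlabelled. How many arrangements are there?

320

Systematic enumeration (by largest part, then next-largest, …) yields 320.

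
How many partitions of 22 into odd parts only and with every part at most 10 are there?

A partial list (first 12 by largest part):
1,3,9,9
1,1,1,1,9,9
1,5,7,9
3,3,7,9
1,1,1,3,7,9
1,1,1,1,1,1,7,9
3,5,5,9
1,1,1,5,5,9
1,1,3,3,5,9
1,1,1,1,1,3,5,9
1,1,1,1,1,1,1,1,5,9
1,3,3,3,3,9
…and 46 more, for 58 total.

58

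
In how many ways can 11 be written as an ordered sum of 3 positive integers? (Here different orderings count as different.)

45

By stars and bars with positive parts, the count is C(10,2) = 45.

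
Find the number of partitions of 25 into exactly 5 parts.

Direct enumeration gives 192 partitions.

192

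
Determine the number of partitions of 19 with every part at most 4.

Systematic enumeration (by largest part, then next-largest, …) yields 94.

94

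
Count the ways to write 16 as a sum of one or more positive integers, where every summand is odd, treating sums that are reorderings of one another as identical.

32

There are too many to list fully; the first 12 (by largest part) are:
1 + 15
3 + 13
1 + 1 + 1 + 13
5 + 11
1 + 1 + 3 + 11
1 + 1 + 1 + 1 + 1 + 11
7 + 9
1 + 1 + 5 + 9
1 + 3 + 3 + 9
1 + 1 + 1 + 1 + 3 + 9
1 + 1 + 1 + 1 + 1 + 1 + 1 + 9
1 + 1 + 7 + 7
…and 20 more, for 32 total.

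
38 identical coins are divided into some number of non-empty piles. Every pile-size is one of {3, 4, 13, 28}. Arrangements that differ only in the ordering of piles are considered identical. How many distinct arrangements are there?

8

The partitions of 38 that satisfy the conditions:
28+4+3+3
13+13+4+4+4
13+13+3+3+3+3
13+4+4+4+4+3+3+3
13+4+3+3+3+3+3+3+3
4+4+4+4+4+4+4+4+3+3
4+4+4+4+4+3+3+3+3+3+3
4+4+3+3+3+3+3+3+3+3+3+3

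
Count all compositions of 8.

128

Each of the 7 gaps between 8 units is either a break or not: 2^7 = 128.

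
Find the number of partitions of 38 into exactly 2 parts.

19

They are:
37,1
36,2
35,3
34,4
33,5
32,6
31,7
30,8
29,9
28,10
27,11
26,12
25,13
24,14
23,15
22,16
21,17
20,18
19,19
That's 19 in total.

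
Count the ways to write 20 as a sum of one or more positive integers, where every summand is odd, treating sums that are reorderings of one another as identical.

64

A partial list (first 12 by largest part):
1+19
3+17
1+1+1+17
5+15
1+1+3+15
1+1+1+1+1+15
7+13
1+1+5+13
1+3+3+13
1+1+1+1+3+13
1+1+1+1+1+1+1+13
9+11
…and 52 more, for 64 total.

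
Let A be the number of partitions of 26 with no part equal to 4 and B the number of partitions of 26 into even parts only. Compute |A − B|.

Partitions of 26 with no part equal to 4: 1434.
Partitions of 26 into even parts only: 101.
|1434 − 101| = 1333.

1333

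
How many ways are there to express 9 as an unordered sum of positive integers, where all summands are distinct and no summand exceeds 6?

5

Enumerating:
3+6
1+2+6
4+5
1+3+5
2+3+4
Counting gives 5.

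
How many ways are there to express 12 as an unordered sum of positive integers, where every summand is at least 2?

They are:
12
10+2
9+3
8+4
8+2+2
7+5
7+3+2
6+6
6+4+2
6+3+3
6+2+2+2
5+5+2
5+4+3
5+3+2+2
4+4+4
4+4+2+2
4+3+3+2
4+2+2+2+2
3+3+3+3
3+3+2+2+2
2+2+2+2+2+2
Counting gives 21.

21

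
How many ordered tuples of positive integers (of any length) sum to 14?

Each of the 13 gaps between 14 units is either a break or not: 2^13 = 8192.

8192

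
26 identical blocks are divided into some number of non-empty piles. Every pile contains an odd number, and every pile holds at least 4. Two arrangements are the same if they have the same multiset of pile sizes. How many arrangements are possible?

Enumerating:
21+5
19+7
17+9
15+11
13+13
11+5+5+5
9+7+5+5
7+7+7+5

8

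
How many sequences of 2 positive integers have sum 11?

10

A composition of 11 into 2 positive parts is chosen by placing 1 dividers among the 10 gaps between 11 units: C(10,1) = 10.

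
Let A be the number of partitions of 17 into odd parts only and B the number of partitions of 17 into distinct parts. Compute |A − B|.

0

Partitions of 17 into odd parts only: 38.
Partitions of 17 into distinct parts: 38.
|38 − 38| = 0.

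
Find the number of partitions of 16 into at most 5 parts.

101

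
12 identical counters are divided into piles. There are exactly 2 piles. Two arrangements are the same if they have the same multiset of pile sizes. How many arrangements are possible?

6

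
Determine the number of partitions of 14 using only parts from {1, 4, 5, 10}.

11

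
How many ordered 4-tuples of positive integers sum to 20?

By stars and bars with positive parts, the count is C(19,3) = 969.

969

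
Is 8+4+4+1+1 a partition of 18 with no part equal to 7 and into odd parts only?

No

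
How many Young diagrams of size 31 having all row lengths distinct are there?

Direct enumeration gives 340 partitions.

340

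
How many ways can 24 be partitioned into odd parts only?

122

Counting exhaustively, 122 partitions satisfy the conditions.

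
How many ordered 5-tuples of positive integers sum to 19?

3060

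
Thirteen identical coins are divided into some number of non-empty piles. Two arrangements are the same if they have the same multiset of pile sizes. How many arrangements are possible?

There are 101 such partitions.

101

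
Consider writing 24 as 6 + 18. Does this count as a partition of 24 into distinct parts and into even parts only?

The parts sum to 24, and the condition 'all summands are distinct' holds; the condition 'every summand is even' holds.

Yes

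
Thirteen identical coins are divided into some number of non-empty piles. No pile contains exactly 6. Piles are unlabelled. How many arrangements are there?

Counting exhaustively, 86 partitions satisfy the conditions.

86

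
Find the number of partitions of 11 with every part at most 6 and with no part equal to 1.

9

The partitions of 11 that satisfy the conditions:
6,5
6,3,2
5,4,2
5,3,3
5,2,2,2
4,4,3
4,3,2,2
3,3,3,2
3,2,2,2,2
Counting gives 9.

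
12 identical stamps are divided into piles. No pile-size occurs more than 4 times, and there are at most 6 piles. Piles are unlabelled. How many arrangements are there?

There are too many to list fully; the first 12 (by largest part) are:
12
11 + 1
10 + 2
10 + 1 + 1
9 + 3
9 + 2 + 1
9 + 1 + 1 + 1
8 + 4
8 + 3 + 1
8 + 2 + 2
8 + 2 + 1 + 1
8 + 1 + 1 + 1 + 1
…and 44 more, for 56 total.

56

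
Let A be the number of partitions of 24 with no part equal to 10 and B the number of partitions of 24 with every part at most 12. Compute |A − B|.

60

Partitions of 24 with no part equal to 10: 1440.
Partitions of 24 with every part at most 12: 1380.
|1440 − 1380| = 60.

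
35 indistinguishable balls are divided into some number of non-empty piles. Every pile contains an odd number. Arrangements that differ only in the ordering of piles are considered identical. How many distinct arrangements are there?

585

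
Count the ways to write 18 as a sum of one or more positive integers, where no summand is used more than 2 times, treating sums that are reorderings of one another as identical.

Direct enumeration gives 135 partitions.

135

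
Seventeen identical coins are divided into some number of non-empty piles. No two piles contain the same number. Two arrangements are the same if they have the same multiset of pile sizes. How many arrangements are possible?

38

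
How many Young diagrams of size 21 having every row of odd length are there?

76

Counting exhaustively, 76 partitions satisfy the conditions.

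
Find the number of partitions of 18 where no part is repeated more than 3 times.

There are 208 such partitions.

208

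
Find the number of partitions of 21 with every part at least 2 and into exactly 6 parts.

26

A partial list (first 12 by largest part):
2 + 2 + 2 + 2 + 2 + 11
2 + 2 + 2 + 2 + 3 + 10
2 + 2 + 2 + 2 + 4 + 9
2 + 2 + 2 + 3 + 3 + 9
2 + 2 + 2 + 2 + 5 + 8
2 + 2 + 2 + 3 + 4 + 8
2 + 2 + 3 + 3 + 3 + 8
2 + 2 + 2 + 2 + 6 + 7
2 + 2 + 2 + 3 + 5 + 7
2 + 2 + 2 + 4 + 4 + 7
2 + 2 + 3 + 3 + 4 + 7
2 + 3 + 3 + 3 + 3 + 7
…and 14 more, for 26 total.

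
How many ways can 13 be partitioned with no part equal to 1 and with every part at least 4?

5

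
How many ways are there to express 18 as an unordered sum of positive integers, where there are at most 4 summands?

A full systematic count gives 84.

84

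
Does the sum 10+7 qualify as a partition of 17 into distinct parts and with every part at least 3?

The parts sum to 17, and the condition 'all summands are distinct' holds; the condition 'every summand is at least 3' holds.

Yes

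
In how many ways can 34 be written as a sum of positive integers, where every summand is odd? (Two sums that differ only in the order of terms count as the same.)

512

Counting exhaustively, 512 partitions satisfy the conditions.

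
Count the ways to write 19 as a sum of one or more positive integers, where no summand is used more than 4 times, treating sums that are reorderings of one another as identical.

325

A full systematic count gives 325.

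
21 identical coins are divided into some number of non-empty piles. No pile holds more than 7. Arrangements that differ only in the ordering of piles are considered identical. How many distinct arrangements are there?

436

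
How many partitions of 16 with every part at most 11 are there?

There are 219 such partitions.

219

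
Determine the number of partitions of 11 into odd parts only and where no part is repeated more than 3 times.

7

Enumerating:
11
9+1+1
7+3+1
5+5+1
5+3+3
5+3+1+1+1
3+3+3+1+1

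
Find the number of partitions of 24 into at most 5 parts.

Counting exhaustively, 333 partitions satisfy the conditions.

333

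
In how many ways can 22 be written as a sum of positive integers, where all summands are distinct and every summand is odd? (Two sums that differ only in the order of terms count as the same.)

8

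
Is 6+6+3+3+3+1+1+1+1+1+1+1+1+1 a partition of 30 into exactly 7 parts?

The parts sum to 30, and the condition 'there are exactly 7 summands' is violated.

No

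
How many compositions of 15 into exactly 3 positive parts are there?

91

Place 2 bars in the 14 internal gaps of a row of 15 dots: C(14,2) = 91.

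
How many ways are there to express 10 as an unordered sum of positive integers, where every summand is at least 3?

Listing the qualifying partitions of 10:
10
7+3
6+4
5+5
4+3+3

5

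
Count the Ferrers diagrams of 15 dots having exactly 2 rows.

Listing the qualifying partitions of 15:
14 + 1
13 + 2
12 + 3
11 + 4
10 + 5
9 + 6
8 + 7

7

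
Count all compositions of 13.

4096

There are 12 gaps and each independently is a cut or not, giving 2^12 = 4096.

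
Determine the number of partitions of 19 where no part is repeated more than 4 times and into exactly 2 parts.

9

They are:
18 + 1
17 + 2
16 + 3
15 + 4
14 + 5
13 + 6
12 + 7
11 + 8
10 + 9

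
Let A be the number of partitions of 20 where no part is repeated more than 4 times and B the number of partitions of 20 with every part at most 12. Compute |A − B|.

Partitions of 20 where no part is repeated more than 4 times: 409.
Partitions of 20 with every part at most 12: 582.
|409 − 582| = 173.

173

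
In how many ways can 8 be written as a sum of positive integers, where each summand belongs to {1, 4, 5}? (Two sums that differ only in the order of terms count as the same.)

4

The partitions of 8 that satisfy the conditions:
5+1+1+1
4+4
4+1+1+1+1
1+1+1+1+1+1+1+1
That's 4 in total.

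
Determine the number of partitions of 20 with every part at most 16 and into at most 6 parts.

275

A full systematic count gives 275.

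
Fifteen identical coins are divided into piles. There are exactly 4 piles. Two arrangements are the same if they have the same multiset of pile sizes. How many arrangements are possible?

27

There are too many to list fully; the first 12 (by largest part) are:
1,1,1,12
1,1,2,11
1,1,3,10
1,2,2,10
1,1,4,9
1,2,3,9
2,2,2,9
1,1,5,8
1,2,4,8
1,3,3,8
2,2,3,8
1,1,6,7
…and 15 more, for 27 total.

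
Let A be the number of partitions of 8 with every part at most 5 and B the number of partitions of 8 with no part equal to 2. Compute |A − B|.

Partitions of 8 with every part at most 5: 18.
Partitions of 8 with no part equal to 2: 11.
|18 − 11| = 7.

7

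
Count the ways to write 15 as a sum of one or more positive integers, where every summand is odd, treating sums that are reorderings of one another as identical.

A partial list (first 12 by largest part):
15
1 + 1 + 13
1 + 3 + 11
1 + 1 + 1 + 1 + 11
1 + 5 + 9
3 + 3 + 9
1 + 1 + 1 + 3 + 9
1 + 1 + 1 + 1 + 1 + 1 + 9
1 + 7 + 7
3 + 5 + 7
1 + 1 + 1 + 5 + 7
1 + 1 + 3 + 3 + 7
…and 15 more, for 27 total.

27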